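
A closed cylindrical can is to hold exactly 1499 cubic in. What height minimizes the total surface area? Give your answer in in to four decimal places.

With radius r and height h, πr²h = 1499 so h = 1499/(πr²), and S(r) = 2πr² + 2πrh = 2πr² + 2·1499/r.
S'(r) = 4πr − 2·1499/r² = 0 ⇒ r³ = 1499/(2π), so r ≈ 6.2021 and h = 2r ≈ 12.4043.
S''(r) = 4π + 4·1499/r³ > 0, so this is the minimum; S ≈ 725.0739.

12.4043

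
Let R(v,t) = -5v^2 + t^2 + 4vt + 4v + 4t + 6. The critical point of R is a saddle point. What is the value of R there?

∂R/∂v = -10v + 4t + 4 = 0 and ∂R/∂t = 4v + 2t + 4 = 0, so (v, t) = (-2/9, -14/9).
The Hessian has R_{vv} = -10, R_{tt} = 2, R_{vt} = 4, giving D = -36 < 0, so the point is a saddle point.
R(-2/9, -14/9) = 22/9.

22/9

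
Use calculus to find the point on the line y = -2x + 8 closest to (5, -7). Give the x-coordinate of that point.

Minimize D(x)^2 = (x - 5)^2 + (-2x + 15)^2.
d/dx[D^2] = 2(x - 5) + 2·(-2)·(-2x + 15) = 0 ⇒ x = 7.
Then y = -6 and the distance is √(5) ≈ 2.2361.

7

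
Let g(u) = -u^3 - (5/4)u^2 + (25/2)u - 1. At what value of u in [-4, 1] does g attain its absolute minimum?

-5/2

The derivative is -3u^2 - (5/2)u + 25/2, whose only zero in [-4, 1] is u = -5/2.
Evaluating at the critical points and endpoints: g(-4) = -7; g(-5/2) = -391/16; g(1) = 37/4.
So the minimum is g(-5/2) = -391/16.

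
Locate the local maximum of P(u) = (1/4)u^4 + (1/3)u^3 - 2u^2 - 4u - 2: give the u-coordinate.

-1

P'(u) = u^3 + u^2 - 4u - 4 = 0 at u = -2, -1, 2.
Second-derivative test with P''(u) = 3u^2 + 2u - 4: P''(-2) = 4 > 0 ⇒ local minimum; P''(-1) = -3 < 0 ⇒ local maximum; P''(2) = 12 > 0 ⇒ local minimum.
So the local maximum value is P(-1) = -1/12.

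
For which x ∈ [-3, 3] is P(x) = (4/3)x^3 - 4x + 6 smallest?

The derivative is 4x^2 - 4, which vanishes at x = -1 and x = 1.
Evaluating at the critical points and endpoints: P(-3) = -18; P(-1) = 26/3; P(1) = 10/3; P(3) = 30.
So the minimum is P(-3) = -18.

-3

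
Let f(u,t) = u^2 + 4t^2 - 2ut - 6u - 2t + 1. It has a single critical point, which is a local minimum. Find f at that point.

∂f/∂u = 2u - 2t - 6 = 0 and ∂f/∂t = -2u + 8t - 2 = 0, so (u, t) = (13/3, 4/3).
The Hessian has f_{uu} = 2, f_{tt} = 8, f_{ut} = -2, giving D = 12 > 0 with f_{uu} > 0, so the point is a local minimum.
f(13/3, 4/3) = -40/3.

-40/3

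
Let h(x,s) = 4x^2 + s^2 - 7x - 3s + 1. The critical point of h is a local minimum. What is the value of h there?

∂h/∂x = 8x - 7 = 0 and ∂h/∂s = 2s - 3 = 0, so (x, s) = (7/8, 3/2).
The Hessian has h_{xx} = 8, h_{ss} = 2, h_{xs} = 0, giving D = 16 > 0 with h_{xx} > 0, so the point is a local minimum.
h(7/8, 3/2) = -69/16.

-69/16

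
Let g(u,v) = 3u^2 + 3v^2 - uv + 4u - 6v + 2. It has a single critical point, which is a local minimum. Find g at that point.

-62/35

∂g/∂u = 6u - v + 4 = 0 and ∂g/∂v = -u + 6v - 6 = 0, so (u, v) = (-18/35, 32/35).
The Hessian has g_{uu} = 6, g_{vv} = 6, g_{uv} = -1, giving D = 35 > 0 with g_{uu} > 0, so the point is a local minimum.
g(-18/35, 32/35) = -62/35.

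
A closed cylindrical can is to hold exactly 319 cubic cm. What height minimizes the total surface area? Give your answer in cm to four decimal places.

With radius r and height h, πr²h = 319 so h = 319/(πr²), and S(r) = 2πr² + 2πrh = 2πr² + 2·319/r.
S'(r) = 4πr − 2·319/r² = 0 ⇒ r³ = 319/(2π), so r ≈ 3.7029 and h = 2r ≈ 7.4057.
S''(r) = 4π + 4·319/r³ > 0, so this is the minimum; S ≈ 258.4491.

7.4057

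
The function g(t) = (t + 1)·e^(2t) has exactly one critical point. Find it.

-3/2

By the product rule, g'(t) = (2t + 3)·e^(2t). Since e^(2t) > 0, the only critical point is t = -3/2.
g''(-3/2) has the same sign as 2 > 0, so this is a local minimum.
g(-3/2) = (-1/2)·e^(-3) ≈ -0.0249.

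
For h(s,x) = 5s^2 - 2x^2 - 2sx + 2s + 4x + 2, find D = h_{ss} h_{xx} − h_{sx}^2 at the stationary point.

∂h/∂s = 10s - 2x + 2 = 0 and ∂h/∂x = -2s - 4x + 4 = 0, so (s, x) = (0, 1).
The Hessian has h_{ss} = 10, h_{xx} = -4, h_{sx} = -2, giving D = -44 < 0, so the point is a saddle point.
D = (10)·(-4) − (-2)^2 = -44.

-44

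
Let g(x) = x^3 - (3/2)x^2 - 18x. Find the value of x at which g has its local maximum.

g'(x) = 3x^2 - 3x - 18 = 0 at x = -2, 3.
g''(x) = 6x - 3. g''(-2) = -15 < 0 ⇒ local maximum; g''(3) = 15 > 0 ⇒ local minimum.
The local maximum is g(-2) = 22.

-2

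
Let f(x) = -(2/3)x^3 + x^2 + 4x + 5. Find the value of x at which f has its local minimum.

-1

Critical points: f'(x) = -2x^2 + 2x + 4 vanishes at x = -1, 2.
Second-derivative test with f''(x) = -4x + 2: f''(-1) = 6 > 0 ⇒ local minimum; f''(2) = -6 < 0 ⇒ local maximum.
So the local minimum value is f(-1) = 8/3.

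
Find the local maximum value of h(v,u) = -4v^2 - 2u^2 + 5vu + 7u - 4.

∂h/∂v = -8v + 5u = 0 and ∂h/∂u = 5v - 4u + 7 = 0, so (v, u) = (5, 8).
The Hessian has h_{vv} = -8, h_{uu} = -4, h_{vu} = 5, giving D = 7 > 0 with h_{vv} < 0, so the point is a local maximum.
h(5, 8) = 24.

24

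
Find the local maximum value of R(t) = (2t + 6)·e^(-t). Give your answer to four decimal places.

14.7781

By the product rule, R'(t) = (-2t - 4)·e^(-t). Since e^(-t) > 0, the only critical point is t = -2.
R''(-2) has the same sign as -2 < 0, so this is a local maximum.
R(-2) = (2)·e^(2) ≈ 14.7781.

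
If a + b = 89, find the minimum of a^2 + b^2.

7921/2

With a + b = 89, a^2 + b^2 = a^2 + (89 − a)^2.
The derivative 2a − 2(89 − a) = 4a − 178 vanishes at a = 89/2; second derivative 4 > 0, a minimum.
The minimum is 2·(89/2)^2 = 7921/2.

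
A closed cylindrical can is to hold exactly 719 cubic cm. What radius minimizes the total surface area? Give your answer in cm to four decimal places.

With radius r and height h, πr²h = 719 so h = 719/(πr²), and S(r) = 2πr² + 2πrh = 2πr² + 2·719/r.
S'(r) = 4πr − 2·719/r² = 0 ⇒ r³ = 719/(2π), so r ≈ 4.8549 and h = 2r ≈ 9.7099.
S''(r) = 4π + 4·719/r³ > 0, so this is the minimum; S ≈ 444.2906.

4.8549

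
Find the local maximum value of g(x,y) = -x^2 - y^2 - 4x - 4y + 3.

∂g/∂x = -2x - 4 = 0 and ∂g/∂y = -2y - 4 = 0, so (x, y) = (-2, -2).
The Hessian has g_{xx} = -2, g_{yy} = -2, g_{xy} = 0, giving D = 4 > 0 with g_{xx} < 0, so the point is a local maximum.
g(-2, -2) = 11.

11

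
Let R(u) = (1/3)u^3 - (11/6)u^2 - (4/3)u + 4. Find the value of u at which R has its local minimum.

R'(u) = u^2 - (11/3)u - 4/3. Setting R'(u) = 0 gives u ∈ {-1/3, 4}.
R''(u) = 2u - 11/3. R''(-1/3) = -13/3 < 0 ⇒ local maximum; R''(4) = 13/3 > 0 ⇒ local minimum.
Thus R has its local minimum at u = 4, with value -28/3.

4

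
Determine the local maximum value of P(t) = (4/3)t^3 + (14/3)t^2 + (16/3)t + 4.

P'(t) = 4t^2 + (28/3)t + 16/3 = 0 at t = -4/3, -1.
Second-derivative test with P''(t) = 8t + 28/3: P''(-4/3) = -4/3 < 0 ⇒ local maximum; P''(-1) = 4/3 > 0 ⇒ local minimum.
Thus P has its local maximum at t = -4/3, with value 164/81.

164/81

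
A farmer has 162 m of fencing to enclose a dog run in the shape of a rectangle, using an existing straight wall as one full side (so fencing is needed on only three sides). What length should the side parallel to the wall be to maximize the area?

Let the sides perpendicular to the wall have length x and the parallel side y, so 2x + y = 162 and the area is A = xy = x(162 − 2x).
A'(x) = 162 − 4x = 0 gives x = 81/2, and A''(x) = −4 < 0 confirms a maximum.
Then y = 162 − 2·81/2 = 81 and A = 6561/2.

81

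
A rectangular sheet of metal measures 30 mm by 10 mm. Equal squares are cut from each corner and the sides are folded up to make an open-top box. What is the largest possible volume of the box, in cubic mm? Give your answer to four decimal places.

With cut size x, the volume is V(x) = x(30 − 2x)(10 − 2x) for 0 < x < 5.
V'(x) = 12x^2 − 160x + 300. Setting V'(x) = 0 gives x ≈ 2.2571 (the root in (0, 5)).
V''(x) = 24x − 160 is negative there, so this is the maximum; V ≈ 315.5652.

315.5652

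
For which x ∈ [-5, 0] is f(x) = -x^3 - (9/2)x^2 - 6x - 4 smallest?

0

The derivative is -3x^2 - 9x - 6, which vanishes at x = -2 and x = -1.
Compare values at every candidate in [-5, 0]: f(-5) = 77/2; f(-2) = -2; f(-1) = -3/2; f(0) = -4.
The minimum over the interval is -4, attained at x = 0.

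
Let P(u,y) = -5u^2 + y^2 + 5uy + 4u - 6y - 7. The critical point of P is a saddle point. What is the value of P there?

∂P/∂u = -10u + 5y + 4 = 0 and ∂P/∂y = 5u + 2y - 6 = 0, so (u, y) = (38/45, 8/9).
The Hessian has P_{uu} = -10, P_{yy} = 2, P_{uy} = 5, giving D = -45 < 0, so the point is a saddle point.
P(38/45, 8/9) = -359/45.

-359/45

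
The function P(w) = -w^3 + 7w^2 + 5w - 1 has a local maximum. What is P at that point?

P'(w) = -3w^2 + 14w + 5. Setting P'(w) = 0 gives w ∈ {-1/3, 5}.
Second-derivative test with P''(w) = -6w + 14: P''(-1/3) = 16 > 0 ⇒ local minimum; P''(5) = -16 < 0 ⇒ local maximum.
The local maximum is P(5) = 74.

74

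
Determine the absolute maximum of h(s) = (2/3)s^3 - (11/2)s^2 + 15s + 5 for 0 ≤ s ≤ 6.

41

Differentiating, h'(s) = 2s^2 - 11s + 15; which vanishes at s = 5/2 and s = 3.
Evaluating at the critical points and endpoints: h(0) = 5; h(5/2) = 445/24; h(3) = 37/2; h(6) = 41.
So the maximum is h(6) = 41.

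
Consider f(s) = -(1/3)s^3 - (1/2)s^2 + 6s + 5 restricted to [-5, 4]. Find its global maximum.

37/3

The derivative is -s^2 - s + 6, which vanishes at s = -3 and s = 2.
Evaluating at the critical points and endpoints: f(-5) = 25/6,  f(-3) = -17/2,  f(2) = 37/3,  f(4) = -1/3.
Hence the absolute maximum is 37/3 at s = 2.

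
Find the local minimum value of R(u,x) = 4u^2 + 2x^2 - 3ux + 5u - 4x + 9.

∂R/∂u = 8u - 3x + 5 = 0 and ∂R/∂x = -3u + 4x - 4 = 0, so (u, x) = (-8/23, 17/23).
The Hessian has R_{uu} = 8, R_{xx} = 4, R_{ux} = -3, giving D = 23 > 0 with R_{uu} > 0, so the point is a local minimum.
R(-8/23, 17/23) = 153/23.

153/23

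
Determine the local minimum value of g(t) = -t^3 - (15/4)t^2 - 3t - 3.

g'(t) = -3t^2 - (15/2)t - 3 = 0 at t = -2, -1/2.
Since g''(t) = -6t - 15/2, we get g''(-2) = 9/2 > 0 ⇒ local minimum; g''(-1/2) = -9/2 < 0 ⇒ local maximum.
So the local minimum value is g(-2) = -4.

-4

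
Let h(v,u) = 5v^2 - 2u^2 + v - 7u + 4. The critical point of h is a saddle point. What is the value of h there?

403/40

∂h/∂v = 10v + 1 = 0 and ∂h/∂u = -4u - 7 = 0, so (v, u) = (-1/10, -7/4).
The Hessian has h_{vv} = 10, h_{uu} = -4, h_{vu} = 0, giving D = -40 < 0, so the point is a saddle point.
h(-1/10, -7/4) = 403/40.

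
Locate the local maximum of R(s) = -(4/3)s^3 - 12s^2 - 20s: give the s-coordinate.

R'(s) = -4s^2 - 24s - 20 = 0 at s = -5, -1.
Since R''(s) = -8s - 24, we get R''(-5) = 16 > 0 ⇒ local minimum; R''(-1) = -16 < 0 ⇒ local maximum.
Thus R has its local maximum at s = -1, with value 28/3.

-1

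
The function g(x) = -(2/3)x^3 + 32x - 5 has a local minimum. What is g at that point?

Critical points: g'(x) = -2x^2 + 32 vanishes at x = -4, 4.
g''(x) = -4x. g''(-4) = 16 > 0 ⇒ local minimum; g''(4) = -16 < 0 ⇒ local maximum.
So the local minimum value is g(-4) = -271/3.

-271/3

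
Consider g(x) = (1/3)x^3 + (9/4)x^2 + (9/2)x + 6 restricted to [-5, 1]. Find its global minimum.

Differentiating, g'(x) = x^2 + (9/2)x + 9/2; which vanishes at x = -3 and x = -3/2.
Compare values at every candidate in [-5, 1]: g(-5) = -23/12,  g(-3) = 15/4,  g(-3/2) = 51/16,  g(1) = 157/12.
Hence the absolute minimum is -23/12 at x = -5.

-23/12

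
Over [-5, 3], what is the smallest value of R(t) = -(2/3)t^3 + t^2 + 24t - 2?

Differentiating, R'(t) = -2t^2 + 2t + 24; whose only zero in [-5, 3] is t = -3.
Candidates: R(-5) = -41/3; R(-3) = -47; R(3) = 61.
The minimum over the interval is -47, attained at t = -3.

-47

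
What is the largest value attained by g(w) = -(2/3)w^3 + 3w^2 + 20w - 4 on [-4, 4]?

g'(w) = -2w^2 + 6w + 20, whose only zero in [-4, 4] is w = -2.
Compare values at every candidate in [-4, 4]: g(-4) = 20/3, g(-2) = -80/3, g(4) = 244/3.
The maximum over the interval is 244/3, attained at w = 4.

244/3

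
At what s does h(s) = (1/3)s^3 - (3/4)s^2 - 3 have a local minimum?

3/2

h'(s) = s^2 - (3/2)s. Setting h'(s) = 0 gives s ∈ {0, 3/2}.
h''(s) = 2s - 3/2. h''(0) = -3/2 < 0 ⇒ local maximum; h''(3/2) = 3/2 > 0 ⇒ local minimum.
The local minimum is h(3/2) = -57/16.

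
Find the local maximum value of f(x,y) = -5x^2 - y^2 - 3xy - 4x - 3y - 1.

∂f/∂x = -10x - 3y - 4 = 0 and ∂f/∂y = -3x - 2y - 3 = 0, so (x, y) = (1/11, -18/11).
The Hessian has f_{xx} = -10, f_{yy} = -2, f_{xy} = -3, giving D = 11 > 0 with f_{xx} < 0, so the point is a local maximum.
f(1/11, -18/11) = 14/11.

14/11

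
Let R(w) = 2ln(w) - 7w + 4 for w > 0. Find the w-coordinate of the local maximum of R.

2/7

R'(w) = 2/w − 7 = 0 gives w = 2/7.
R''(w) = -2/w², which is negative for w > 0, so this is a local maximum.
R(2/7) = 2·ln(2/7) - 2 + 4 ≈ -0.5055.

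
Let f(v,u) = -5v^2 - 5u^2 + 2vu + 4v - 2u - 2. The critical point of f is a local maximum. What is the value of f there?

-9/8

∂f/∂v = -10v + 2u + 4 = 0 and ∂f/∂u = 2v - 10u - 2 = 0, so (v, u) = (3/8, -1/8).
The Hessian has f_{vv} = -10, f_{uu} = -10, f_{vu} = 2, giving D = 96 > 0 with f_{vv} < 0, so the point is a local maximum.
f(3/8, -1/8) = -9/8.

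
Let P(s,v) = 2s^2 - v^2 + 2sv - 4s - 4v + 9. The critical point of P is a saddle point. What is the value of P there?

∂P/∂s = 4s + 2v - 4 = 0 and ∂P/∂v = 2s - 2v - 4 = 0, so (s, v) = (4/3, -2/3).
The Hessian has P_{ss} = 4, P_{vv} = -2, P_{sv} = 2, giving D = -12 < 0, so the point is a saddle point.
P(4/3, -2/3) = 23/3.

23/3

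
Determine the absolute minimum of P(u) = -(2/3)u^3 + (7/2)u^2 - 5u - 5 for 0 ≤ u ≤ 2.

Differentiating, P'(u) = -2u^2 + 7u - 5; whose only zero in [0, 2] is u = 1.
Evaluating at the critical points and endpoints: P(0) = -5,  P(1) = -43/6,  P(2) = -19/3.
The minimum over the interval is -43/6, attained at u = 1.

-43/6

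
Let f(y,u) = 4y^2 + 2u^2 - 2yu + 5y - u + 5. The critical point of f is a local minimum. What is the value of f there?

24/7

∂f/∂y = 8y - 2u + 5 = 0 and ∂f/∂u = -2y + 4u - 1 = 0, so (y, u) = (-9/14, -1/14).
The Hessian has f_{yy} = 8, f_{uu} = 4, f_{yu} = -2, giving D = 28 > 0 with f_{yy} > 0, so the point is a local minimum.
f(-9/14, -1/14) = 24/7.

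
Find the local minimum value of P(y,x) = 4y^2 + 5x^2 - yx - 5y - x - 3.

∂P/∂y = 8y - x - 5 = 0 and ∂P/∂x = -y + 10x - 1 = 0, so (y, x) = (51/79, 13/79).
The Hessian has P_{yy} = 8, P_{xx} = 10, P_{yx} = -1, giving D = 79 > 0 with P_{yy} > 0, so the point is a local minimum.
P(51/79, 13/79) = -371/79.

-371/79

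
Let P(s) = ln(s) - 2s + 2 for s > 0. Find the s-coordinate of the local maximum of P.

P'(s) = 1/s − 2 = 0 gives s = 1/2.
P''(s) = -1/s², which is negative for s > 0, so this is a local maximum.
P(1/2) = 1·ln(1/2) - 1 + 2 ≈ 0.3069.

1/2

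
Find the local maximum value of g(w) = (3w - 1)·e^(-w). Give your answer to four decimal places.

By the product rule, g'(w) = (-3w + 4)·e^(-w). Since e^(-w) > 0, the only critical point is w = 4/3.
g''(4/3) has the same sign as -3 < 0, so this is a local maximum.
g(4/3) = (3)·e^(-4/3) ≈ 0.7908.

0.7908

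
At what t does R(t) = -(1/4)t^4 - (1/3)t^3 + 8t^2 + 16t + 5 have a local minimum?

-1

R'(t) = -t^3 - t^2 + 16t + 16. Setting R'(t) = 0 gives t ∈ {-4, -1, 4}.
Second-derivative test with R''(t) = -3t^2 - 2t + 16: R''(-4) = -24 < 0 ⇒ local maximum; R''(-1) = 15 > 0 ⇒ local minimum; R''(4) = -40 < 0 ⇒ local maximum.
The local minimum is R(-1) = -35/12.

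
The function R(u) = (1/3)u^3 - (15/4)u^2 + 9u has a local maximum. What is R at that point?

Critical points: R'(u) = u^2 - (15/2)u + 9 vanishes at u = 3/2, 6.
Since R''(u) = 2u - 15/2, we get R''(3/2) = -9/2 < 0 ⇒ local maximum; R''(6) = 9/2 > 0 ⇒ local minimum.
Thus R has its local maximum at u = 3/2, with value 99/16.

99/16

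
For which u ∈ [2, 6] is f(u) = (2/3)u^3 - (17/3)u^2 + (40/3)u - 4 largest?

Differentiating, f'(u) = 2u^2 - (34/3)u + 40/3; whose only zero in [2, 6] is u = 4.
Evaluating at the critical points and endpoints: f(2) = 16/3; f(4) = 4/3; f(6) = 16.
The maximum over the interval is 16, attained at u = 6.

6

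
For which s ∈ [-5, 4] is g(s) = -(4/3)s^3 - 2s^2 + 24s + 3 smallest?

-3

g'(s) = -4s^2 - 4s + 24, which vanishes at s = -3 and s = 2.
Compare values at every candidate in [-5, 4]: g(-5) = -1/3,  g(-3) = -51,  g(2) = 97/3,  g(4) = -55/3.
The minimum over the interval is -51, attained at s = -3.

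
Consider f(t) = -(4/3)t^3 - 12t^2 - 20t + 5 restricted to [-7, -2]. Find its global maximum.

The derivative is -4t^2 - 24t - 20, whose only zero in [-7, -2] is t = -5.
Compare values at every candidate in [-7, -2]: f(-7) = 43/3; f(-5) = -85/3; f(-2) = 23/3.
The maximum over the interval is 43/3, attained at t = -7.

43/3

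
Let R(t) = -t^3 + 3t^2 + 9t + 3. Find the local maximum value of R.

30

Critical points: R'(t) = -3t^2 + 6t + 9 vanishes at t = -1, 3.
R''(t) = -6t + 6. R''(-1) = 12 > 0 ⇒ local minimum; R''(3) = -12 < 0 ⇒ local maximum.
The local maximum is R(3) = 30.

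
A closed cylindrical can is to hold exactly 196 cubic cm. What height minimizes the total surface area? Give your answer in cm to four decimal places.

6.2959

With radius r and height h, πr²h = 196 so h = 196/(πr²), and S(r) = 2πr² + 2πrh = 2πr² + 2·196/r.
S'(r) = 4πr − 2·196/r² = 0 ⇒ r³ = 196/(2π), so r ≈ 3.1479 and h = 2r ≈ 6.2959.
S''(r) = 4π + 4·196/r³ > 0, so this is the minimum; S ≈ 186.7893.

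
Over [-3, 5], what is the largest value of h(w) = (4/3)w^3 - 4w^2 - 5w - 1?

122/3

h'(w) = 4w^2 - 8w - 5, which vanishes at w = -1/2 and w = 5/2.
Evaluating at the critical points and endpoints: h(-3) = -58, h(-1/2) = 1/3, h(5/2) = -53/3, h(5) = 122/3.
So the maximum is h(5) = 122/3.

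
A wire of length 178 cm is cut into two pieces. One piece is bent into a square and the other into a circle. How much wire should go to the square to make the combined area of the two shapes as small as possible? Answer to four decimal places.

Let x be the length used for the square. Square side x/4; circle radius (178−x)/(2π).
A(x) = (x/4)² + π·((178−x)/(2π))² = x²/16 + (178−x)²/(4π) for 0 ≤ x ≤ 178. A'(x) = x/8 − (178−x)/(2π) = 0 gives x = 4·178/(π+4) ≈ 99.6976.
A'' = 1/8 + 1/(2π) > 0, so this gives the minimum combined area; x ≈ 99.6976 cm to the square.

99.6976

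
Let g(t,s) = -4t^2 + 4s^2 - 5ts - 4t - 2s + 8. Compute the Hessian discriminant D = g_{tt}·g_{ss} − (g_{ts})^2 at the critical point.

∂g/∂t = -8t - 5s - 4 = 0 and ∂g/∂s = -5t + 8s - 2 = 0, so (t, s) = (-42/89, -4/89).
The Hessian has g_{tt} = -8, g_{ss} = 8, g_{ts} = -5, giving D = -89 < 0, so the point is a saddle point.
D = (-8)·(8) − (-5)^2 = -89.

-89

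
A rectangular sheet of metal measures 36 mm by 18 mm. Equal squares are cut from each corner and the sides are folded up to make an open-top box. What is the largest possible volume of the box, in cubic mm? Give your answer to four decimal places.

1122.3689

With cut size x, the volume is V(x) = x(36 − 2x)(18 − 2x) for 0 < x < 9.
V'(x) = 12x^2 − 216x + 648. Setting V'(x) = 0 gives x ≈ 3.8038 (the root in (0, 9)).
V''(x) = 24x − 216 is negative there, so this is the maximum; V ≈ 1122.3689.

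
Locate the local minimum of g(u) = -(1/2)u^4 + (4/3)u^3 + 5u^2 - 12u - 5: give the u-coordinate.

g'(u) = -2u^3 + 4u^2 + 10u - 12. Setting g'(u) = 0 gives u ∈ {-2, 1, 3}.
Since g''(u) = -6u^2 + 8u + 10, we get g''(-2) = -30 < 0 ⇒ local maximum; g''(1) = 12 > 0 ⇒ local minimum; g''(3) = -20 < 0 ⇒ local maximum.
So the local minimum value is g(1) = -67/6.

1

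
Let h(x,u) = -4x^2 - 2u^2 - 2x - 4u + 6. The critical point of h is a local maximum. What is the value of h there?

∂h/∂x = -8x - 2 = 0 and ∂h/∂u = -4u - 4 = 0, so (x, u) = (-1/4, -1).
The Hessian has h_{xx} = -8, h_{uu} = -4, h_{xu} = 0, giving D = 32 > 0 with h_{xx} < 0, so the point is a local maximum.
h(-1/4, -1) = 33/4.

33/4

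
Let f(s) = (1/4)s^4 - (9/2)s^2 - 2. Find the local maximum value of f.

f'(s) = s^3 - 9s. Setting f'(s) = 0 gives s ∈ {-3, 0, 3}.
Second-derivative test with f''(s) = 3s^2 - 9: f''(-3) = 18 > 0 ⇒ local minimum; f''(0) = -9 < 0 ⇒ local maximum; f''(3) = 18 > 0 ⇒ local minimum.
The local maximum is f(0) = -2.

-2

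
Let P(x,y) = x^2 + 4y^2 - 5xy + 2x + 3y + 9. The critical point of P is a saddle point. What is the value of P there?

∂P/∂x = 2x - 5y + 2 = 0 and ∂P/∂y = -5x + 8y + 3 = 0, so (x, y) = (31/9, 16/9).
The Hessian has P_{xx} = 2, P_{yy} = 8, P_{xy} = -5, giving D = -9 < 0, so the point is a saddle point.
P(31/9, 16/9) = 136/9.

136/9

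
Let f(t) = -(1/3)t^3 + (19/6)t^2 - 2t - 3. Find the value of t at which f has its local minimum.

f'(t) = -t^2 + (19/3)t - 2. Setting f'(t) = 0 gives t ∈ {1/3, 6}.
Since f''(t) = -2t + 19/3, we get f''(1/3) = 17/3 > 0 ⇒ local minimum; f''(6) = -17/3 < 0 ⇒ local maximum.
So the local minimum value is f(1/3) = -539/162.

1/3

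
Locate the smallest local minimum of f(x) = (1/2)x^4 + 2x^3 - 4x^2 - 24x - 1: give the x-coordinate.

2

Critical points: f'(x) = 2x^3 + 6x^2 - 8x - 24 vanishes at x = -3, -2, 2.
Second-derivative test with f''(x) = 6x^2 + 12x - 8: f''(-3) = 10 > 0 ⇒ local minimum; f''(-2) = -8 < 0 ⇒ local maximum; f''(2) = 40 > 0 ⇒ local minimum.
Thus f has its smallest local minimum at x = 2, with value -41.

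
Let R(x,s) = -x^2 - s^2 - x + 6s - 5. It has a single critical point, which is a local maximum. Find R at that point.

17/4

∂R/∂x = -2x - 1 = 0 and ∂R/∂s = -2s + 6 = 0, so (x, s) = (-1/2, 3).
The Hessian has R_{xx} = -2, R_{ss} = -2, R_{xs} = 0, giving D = 4 > 0 with R_{xx} < 0, so the point is a local maximum.
R(-1/2, 3) = 17/4.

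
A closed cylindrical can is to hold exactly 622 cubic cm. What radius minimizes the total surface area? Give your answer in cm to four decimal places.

With radius r and height h, πr²h = 622 so h = 622/(πr²), and S(r) = 2πr² + 2πrh = 2πr² + 2·622/r.
S'(r) = 4πr − 2·622/r² = 0 ⇒ r³ = 622/(2π), so r ≈ 4.6260 and h = 2r ≈ 9.2520.
S''(r) = 4π + 4·622/r³ > 0, so this is the minimum; S ≈ 403.3742.

4.6260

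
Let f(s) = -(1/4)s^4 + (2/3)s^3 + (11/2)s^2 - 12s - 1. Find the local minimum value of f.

-85/12

f'(s) = -s^3 + 2s^2 + 11s - 12 = 0 at s = -3, 1, 4.
f''(s) = -3s^2 + 4s + 11. f''(-3) = -28 < 0 ⇒ local maximum; f''(1) = 12 > 0 ⇒ local minimum; f''(4) = -21 < 0 ⇒ local maximum.
The local minimum is f(1) = -85/12.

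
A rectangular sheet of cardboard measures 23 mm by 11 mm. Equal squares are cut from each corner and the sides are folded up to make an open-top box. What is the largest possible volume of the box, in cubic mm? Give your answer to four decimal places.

With cut size x, the volume is V(x) = x(23 − 2x)(11 − 2x) for 0 < x < 5.5.
V'(x) = 12x^2 − 136x + 253. Setting V'(x) = 0 gives x ≈ 2.3459 (the root in (0, 5.5)).
V''(x) = 24x − 136 is negative there, so this is the maximum; V ≈ 270.9322.

270.9322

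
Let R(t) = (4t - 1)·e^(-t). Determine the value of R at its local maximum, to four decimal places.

Differentiating with the product rule gives R'(t) = (-4t + 5)·e^(-t). Since e^(-t) > 0, the only critical point is t = 5/4.
R''(5/4) has the same sign as -4 < 0, so this is a local maximum.
R(5/4) = (4)·e^(-5/4) ≈ 1.1460.

1.1460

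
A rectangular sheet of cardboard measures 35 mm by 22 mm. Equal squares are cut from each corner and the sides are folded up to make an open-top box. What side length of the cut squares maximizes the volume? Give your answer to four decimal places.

With cut size x, the volume is V(x) = x(35 − 2x)(22 − 2x) for 0 < x < 11.
V'(x) = 12x^2 − 228x + 770. Setting V'(x) = 0 gives x ≈ 4.3928 (the root in (0, 11)).
V''(x) = 24x − 228 is negative there, so this is the maximum; V ≈ 1521.6992.

4.3928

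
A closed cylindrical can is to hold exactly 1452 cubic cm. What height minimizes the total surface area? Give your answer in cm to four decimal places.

12.2732

With radius r and height h, πr²h = 1452 so h = 1452/(πr²), and S(r) = 2πr² + 2πrh = 2πr² + 2·1452/r.
S'(r) = 4πr − 2·1452/r² = 0 ⇒ r³ = 1452/(2π), so r ≈ 6.1366 and h = 2r ≈ 12.2732.
S''(r) = 4π + 4·1452/r³ > 0, so this is the minimum; S ≈ 709.8375.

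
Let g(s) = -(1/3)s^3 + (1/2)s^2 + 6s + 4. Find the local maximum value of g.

Critical points: g'(s) = -s^2 + s + 6 vanishes at s = -2, 3.
Second-derivative test with g''(s) = -2s + 1: g''(-2) = 5 > 0 ⇒ local minimum; g''(3) = -5 < 0 ⇒ local maximum.
The local maximum is g(3) = 35/2.

35/2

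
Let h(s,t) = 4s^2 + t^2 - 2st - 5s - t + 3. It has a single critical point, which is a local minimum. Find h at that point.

-1/4

∂h/∂s = 8s - 2t - 5 = 0 and ∂h/∂t = -2s + 2t - 1 = 0, so (s, t) = (1, 3/2).
The Hessian has h_{ss} = 8, h_{tt} = 2, h_{st} = -2, giving D = 12 > 0 with h_{ss} > 0, so the point is a local minimum.
h(1, 3/2) = -1/4.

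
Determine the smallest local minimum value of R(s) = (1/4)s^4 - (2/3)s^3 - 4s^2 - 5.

R'(s) = s^3 - 2s^2 - 8s. Setting R'(s) = 0 gives s ∈ {-2, 0, 4}.
Second-derivative test with R''(s) = 3s^2 - 4s - 8: R''(-2) = 12 > 0 ⇒ local minimum; R''(0) = -8 < 0 ⇒ local maximum; R''(4) = 24 > 0 ⇒ local minimum.
The smallest local minimum is R(4) = -143/3.

-143/3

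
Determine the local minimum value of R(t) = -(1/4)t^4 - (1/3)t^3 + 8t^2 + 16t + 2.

-71/12

Critical points: R'(t) = -t^3 - t^2 + 16t + 16 vanishes at t = -4, -1, 4.
R''(t) = -3t^2 - 2t + 16. R''(-4) = -24 < 0 ⇒ local maximum; R''(-1) = 15 > 0 ⇒ local minimum; R''(4) = -40 < 0 ⇒ local maximum.
Thus R has its local minimum at t = -1, with value -71/12.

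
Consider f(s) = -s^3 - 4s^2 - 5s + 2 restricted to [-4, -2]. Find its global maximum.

f'(s) = -3s^2 - 8s - 5, which has no zeros in [-4, -2].
Candidates: f(-4) = 22,  f(-2) = 4.
Hence the absolute maximum is 22 at s = -4.

22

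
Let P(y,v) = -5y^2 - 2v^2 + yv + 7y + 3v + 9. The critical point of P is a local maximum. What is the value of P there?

∂P/∂y = -10y + v + 7 = 0 and ∂P/∂v = y - 4v + 3 = 0, so (y, v) = (31/39, 37/39).
The Hessian has P_{yy} = -10, P_{vv} = -4, P_{yv} = 1, giving D = 39 > 0 with P_{yy} < 0, so the point is a local maximum.
P(31/39, 37/39) = 515/39.

515/39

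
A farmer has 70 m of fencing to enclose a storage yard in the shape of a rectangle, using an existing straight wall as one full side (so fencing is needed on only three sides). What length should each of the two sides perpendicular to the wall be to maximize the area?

Let the sides perpendicular to the wall have length x and the parallel side y, so 2x + y = 70 and the area is A = xy = x(70 − 2x).
A'(x) = 70 − 4x = 0 gives x = 35/2, and A''(x) = −4 < 0 confirms a maximum.
Then y = 70 − 2·35/2 = 35 and A = 1225/2.

35/2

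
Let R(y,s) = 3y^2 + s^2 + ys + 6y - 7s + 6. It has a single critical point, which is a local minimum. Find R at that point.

∂R/∂y = 6y + s + 6 = 0 and ∂R/∂s = y + 2s - 7 = 0, so (y, s) = (-19/11, 48/11).
The Hessian has R_{yy} = 6, R_{ss} = 2, R_{ys} = 1, giving D = 11 > 0 with R_{yy} > 0, so the point is a local minimum.
R(-19/11, 48/11) = -159/11.

-159/11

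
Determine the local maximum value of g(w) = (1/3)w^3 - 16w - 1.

g'(w) = w^2 - 16. Setting g'(w) = 0 gives w ∈ {-4, 4}.
Since g''(w) = 2w, we get g''(-4) = -8 < 0 ⇒ local maximum; g''(4) = 8 > 0 ⇒ local minimum.
Thus g has its local maximum at w = -4, with value 125/3.

125/3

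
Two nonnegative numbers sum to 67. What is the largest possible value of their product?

4489/4

With x + y = 67, the product is P(x) = x(67 − x).
P'(x) = 67 − 2x = 0 gives x = 67/2; P'' = −2 < 0, so this is the maximum.
P = 67/2·67/2 = 4489/4.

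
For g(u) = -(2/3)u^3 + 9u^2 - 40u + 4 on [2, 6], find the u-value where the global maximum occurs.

2

g'(u) = -2u^2 + 18u - 40, which vanishes at u = 4 and u = 5.
Evaluating at the critical points and endpoints: g(2) = -136/3,  g(4) = -164/3,  g(5) = -163/3,  g(6) = -56.
The maximum over the interval is -136/3, attained at u = 2.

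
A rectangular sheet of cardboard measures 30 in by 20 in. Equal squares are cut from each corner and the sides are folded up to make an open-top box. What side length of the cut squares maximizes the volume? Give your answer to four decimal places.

With cut size x, the volume is V(x) = x(30 − 2x)(20 − 2x) for 0 < x < 10.
V'(x) = 12x^2 − 200x + 600. Setting V'(x) = 0 gives x ≈ 3.9237 (the root in (0, 10)).
V''(x) = 24x − 200 is negative there, so this is the maximum; V ≈ 1056.3059.

3.9237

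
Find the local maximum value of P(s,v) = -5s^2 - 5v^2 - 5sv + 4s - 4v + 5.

41/5

∂P/∂s = -10s - 5v + 4 = 0 and ∂P/∂v = -5s - 10v - 4 = 0, so (s, v) = (4/5, -4/5).
The Hessian has P_{ss} = -10, P_{vv} = -10, P_{sv} = -5, giving D = 75 > 0 with P_{ss} < 0, so the point is a local maximum.
P(4/5, -4/5) = 41/5.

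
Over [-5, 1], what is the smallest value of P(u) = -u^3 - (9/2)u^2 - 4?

The derivative is -3u^2 - 9u, which vanishes at u = -3 and u = 0.
Evaluating at the critical points and endpoints: P(-5) = 17/2; P(-3) = -35/2; P(0) = -4; P(1) = -19/2.
The minimum over the interval is -35/2, attained at u = -3.

-35/2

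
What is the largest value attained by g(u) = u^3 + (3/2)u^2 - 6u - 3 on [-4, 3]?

g'(u) = 3u^2 + 3u - 6, which vanishes at u = -2 and u = 1.
Evaluating at the critical points and endpoints: g(-4) = -19, g(-2) = 7, g(1) = -13/2, g(3) = 39/2.
So the maximum is g(3) = 39/2.

39/2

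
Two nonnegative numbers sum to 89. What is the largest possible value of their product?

With x + y = 89, the product is P(x) = x(89 − x).
P'(x) = 89 − 2x = 0 gives x = 89/2; P'' = −2 < 0, so this is the maximum.
P = 89/2·89/2 = 7921/4.

7921/4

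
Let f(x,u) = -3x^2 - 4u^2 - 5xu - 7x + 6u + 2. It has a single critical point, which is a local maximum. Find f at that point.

560/23

∂f/∂x = -6x - 5u - 7 = 0 and ∂f/∂u = -5x - 8u + 6 = 0, so (x, u) = (-86/23, 71/23).
The Hessian has f_{xx} = -6, f_{uu} = -8, f_{xu} = -5, giving D = 23 > 0 with f_{xx} < 0, so the point is a local maximum.
f(-86/23, 71/23) = 560/23.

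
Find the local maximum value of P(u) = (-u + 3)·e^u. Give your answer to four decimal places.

Differentiating with the product rule gives P'(u) = (-u + 2)·e^u. Since e^u > 0, the only critical point is u = 2.
P''(2) has the same sign as -1 < 0, so this is a local maximum.
P(2) = (1)·e^(2) ≈ 7.3891.

7.3891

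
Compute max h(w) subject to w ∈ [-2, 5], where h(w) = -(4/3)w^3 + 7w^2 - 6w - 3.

h'(w) = -4w^2 + 14w - 6, which vanishes at w = 1/2 and w = 3.
Candidates: h(-2) = 143/3,  h(1/2) = -53/12,  h(3) = 6,  h(5) = -74/3.
So the maximum is h(-2) = 143/3.

143/3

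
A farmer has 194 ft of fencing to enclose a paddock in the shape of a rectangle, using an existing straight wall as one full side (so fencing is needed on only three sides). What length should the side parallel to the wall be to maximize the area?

Let the sides perpendicular to the wall have length x and the parallel side y, so 2x + y = 194 and the area is A = xy = x(194 − 2x).
A'(x) = 194 − 4x = 0 gives x = 97/2, and A''(x) = −4 < 0 confirms a maximum.
Then y = 194 − 2·97/2 = 97 and A = 9409/2.

97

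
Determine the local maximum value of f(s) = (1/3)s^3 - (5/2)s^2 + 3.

f'(s) = s^2 - 5s. Setting f'(s) = 0 gives s ∈ {0, 5}.
Since f''(s) = 2s - 5, we get f''(0) = -5 < 0 ⇒ local maximum; f''(5) = 5 > 0 ⇒ local minimum.
So the local maximum value is f(0) = 3.

3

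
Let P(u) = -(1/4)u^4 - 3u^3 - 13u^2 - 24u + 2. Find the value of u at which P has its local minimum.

-3

P'(u) = -u^3 - 9u^2 - 26u - 24. Setting P'(u) = 0 gives u ∈ {-4, -3, -2}.
P''(u) = -3u^2 - 18u - 26. P''(-4) = -2 < 0 ⇒ local maximum; P''(-3) = 1 > 0 ⇒ local minimum; P''(-2) = -2 < 0 ⇒ local maximum.
Thus P has its local minimum at u = -3, with value 71/4.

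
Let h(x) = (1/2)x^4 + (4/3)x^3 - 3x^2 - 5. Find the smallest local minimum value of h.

Critical points: h'(x) = 2x^3 + 4x^2 - 6x vanishes at x = -3, 0, 1.
Second-derivative test with h''(x) = 6x^2 + 8x - 6: h''(-3) = 24 > 0 ⇒ local minimum; h''(0) = -6 < 0 ⇒ local maximum; h''(1) = 8 > 0 ⇒ local minimum.
The smallest local minimum is h(-3) = -55/2.

-55/2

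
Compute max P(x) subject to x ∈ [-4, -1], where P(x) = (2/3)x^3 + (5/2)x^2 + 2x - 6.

-16/3

Differentiating, P'(x) = 2x^2 + 5x + 2; whose only zero in [-4, -1] is x = -2.
Evaluating at the critical points and endpoints: P(-4) = -50/3, P(-2) = -16/3, P(-1) = -37/6.
So the maximum is P(-2) = -16/3.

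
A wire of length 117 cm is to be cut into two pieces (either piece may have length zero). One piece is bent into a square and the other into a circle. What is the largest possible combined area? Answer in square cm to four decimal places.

1089.3360

Let x be the length used for the square. Square side x/4; circle radius (117−x)/(2π).
A(x) = (x/4)² + π·((117−x)/(2π))² = x²/16 + (117−x)²/(4π) for 0 ≤ x ≤ 117. A'(x) = x/8 − (117−x)/(2π) = 0 gives x = 4·117/(π+4) ≈ 65.5316.
A'' > 0, so the interior critical point is a minimum; the maximum is at an endpoint. A(0) = 1089.3360 and A(117) = 855.5625, so the largest area is 1089.3360.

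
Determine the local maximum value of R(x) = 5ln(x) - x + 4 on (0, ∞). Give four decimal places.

7.0472

R'(x) = 5/x − 1 = 0 gives x = 5.
R''(x) = -5/x², which is negative for x > 0, so this is a local maximum.
R(5) = 5·ln(5) - 5 + 4 ≈ 7.0472.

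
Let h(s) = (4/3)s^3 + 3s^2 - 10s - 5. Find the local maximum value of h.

Critical points: h'(s) = 4s^2 + 6s - 10 vanishes at s = -5/2, 1.
Second-derivative test with h''(s) = 8s + 6: h''(-5/2) = -14 < 0 ⇒ local maximum; h''(1) = 14 > 0 ⇒ local minimum.
The local maximum is h(-5/2) = 215/12.

215/12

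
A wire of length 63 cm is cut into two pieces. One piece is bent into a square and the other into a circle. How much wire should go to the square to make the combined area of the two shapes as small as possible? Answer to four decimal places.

35.2862

Let x be the length used for the square. Square side x/4; circle radius (63−x)/(2π).
A(x) = (x/4)² + π·((63−x)/(2π))² = x²/16 + (63−x)²/(4π) for 0 ≤ x ≤ 63. A'(x) = x/8 − (63−x)/(2π) = 0 gives x = 4·63/(π+4) ≈ 35.2862.
A'' = 1/8 + 1/(2π) > 0, so this gives the minimum combined area; x ≈ 35.2862 cm to the square.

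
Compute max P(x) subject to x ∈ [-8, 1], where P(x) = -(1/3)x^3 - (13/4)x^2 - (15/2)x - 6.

P'(x) = -x^2 - (13/2)x - 15/2, which vanishes at x = -5 and x = -3/2.
Compare values at every candidate in [-8, 1]: P(-8) = 50/3, P(-5) = -97/12, P(-3/2) = -15/16, P(1) = -205/12.
Hence the absolute maximum is 50/3 at x = -8.

50/3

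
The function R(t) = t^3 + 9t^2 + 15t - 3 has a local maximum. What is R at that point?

22

R'(t) = 3t^2 + 18t + 15. Setting R'(t) = 0 gives t ∈ {-5, -1}.
R''(t) = 6t + 18. R''(-5) = -12 < 0 ⇒ local maximum; R''(-1) = 12 > 0 ⇒ local minimum.
So the local maximum value is R(-5) = 22.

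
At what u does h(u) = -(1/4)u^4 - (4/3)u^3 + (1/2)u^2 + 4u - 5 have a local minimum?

h'(u) = -u^3 - 4u^2 + u + 4. Setting h'(u) = 0 gives u ∈ {-4, -1, 1}.
Since h''(u) = -3u^2 - 8u + 1, we get h''(-4) = -15 < 0 ⇒ local maximum; h''(-1) = 6 > 0 ⇒ local minimum; h''(1) = -10 < 0 ⇒ local maximum.
So the local minimum value is h(-1) = -89/12.

-1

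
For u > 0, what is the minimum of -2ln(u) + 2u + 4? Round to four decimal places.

f'(u) = -2/u + 2 = 0 gives u = 1.
f''(u) = 2/u², which is positive for u > 0, so this is a local minimum.
f(1) = -2·ln(1) + 2 + 4 ≈ 6.0000.

6.0000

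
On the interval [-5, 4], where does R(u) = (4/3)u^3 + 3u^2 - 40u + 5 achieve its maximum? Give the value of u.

-4

The derivative is 4u^2 + 6u - 40, which vanishes at u = -4 and u = 5/2.
Candidates: R(-5) = 340/3; R(-4) = 383/3; R(5/2) = -665/12; R(4) = -65/3.
The maximum over the interval is 383/3, attained at u = -4.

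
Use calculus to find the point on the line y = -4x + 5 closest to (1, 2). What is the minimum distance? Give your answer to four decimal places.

Minimize D(x)^2 = (x - 1)^2 + (-4x + 3)^2.
d/dx[D^2] = 2(x - 1) + 2·(-4)·(-4x + 3) = 0 ⇒ x = 13/17.
Then y = 33/17 and the distance is √(1/17) ≈ 0.2425.

0.2425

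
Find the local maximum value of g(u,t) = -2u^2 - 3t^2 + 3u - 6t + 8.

97/8

∂g/∂u = -4u + 3 = 0 and ∂g/∂t = -6t - 6 = 0, so (u, t) = (3/4, -1).
The Hessian has g_{uu} = -4, g_{tt} = -6, g_{ut} = 0, giving D = 24 > 0 with g_{uu} < 0, so the point is a local maximum.
g(3/4, -1) = 97/8.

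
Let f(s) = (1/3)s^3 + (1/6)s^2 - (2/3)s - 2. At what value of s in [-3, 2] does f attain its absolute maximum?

f'(s) = s^2 + (1/3)s - 2/3, which vanishes at s = -1 and s = 2/3.
Evaluating at the critical points and endpoints: f(-3) = -15/2,  f(-1) = -3/2,  f(2/3) = -184/81,  f(2) = 0.
Hence the absolute maximum is 0 at s = 2.

2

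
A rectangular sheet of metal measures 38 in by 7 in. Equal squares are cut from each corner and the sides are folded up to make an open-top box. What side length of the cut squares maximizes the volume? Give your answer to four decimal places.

With cut size x, the volume is V(x) = x(38 − 2x)(7 − 2x) for 0 < x < 3.5.
V'(x) = 12x^2 − 180x + 266. Setting V'(x) = 0 gives x ≈ 1.6619 (the root in (0, 3.5)).
V''(x) = 24x − 180 is negative there, so this is the maximum; V ≈ 211.8534.

1.6619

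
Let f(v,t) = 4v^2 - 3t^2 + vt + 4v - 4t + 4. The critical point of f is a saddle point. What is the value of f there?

∂f/∂v = 8v + t + 4 = 0 and ∂f/∂t = v - 6t - 4 = 0, so (v, t) = (-20/49, -36/49).
The Hessian has f_{vv} = 8, f_{tt} = -6, f_{vt} = 1, giving D = -49 < 0, so the point is a saddle point.
f(-20/49, -36/49) = 228/49.

228/49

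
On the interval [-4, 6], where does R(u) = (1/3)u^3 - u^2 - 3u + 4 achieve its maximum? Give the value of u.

6

R'(u) = u^2 - 2u - 3, which vanishes at u = -1 and u = 3.
Compare values at every candidate in [-4, 6]: R(-4) = -64/3, R(-1) = 17/3, R(3) = -5, R(6) = 22.
Hence the absolute maximum is 22 at u = 6.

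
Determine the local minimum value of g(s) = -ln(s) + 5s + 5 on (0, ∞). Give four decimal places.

g'(s) = -1/s + 5 = 0 gives s = 1/5.
g''(s) = 1/s², which is positive for s > 0, so this is a local minimum.
g(1/5) = -1·ln(1/5) + 1 + 5 ≈ 7.6094.

7.6094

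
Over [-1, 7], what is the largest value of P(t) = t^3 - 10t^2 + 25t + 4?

The derivative is 3t^2 - 20t + 25, which vanishes at t = 5/3 and t = 5.
Compare values at every candidate in [-1, 7]: P(-1) = -32; P(5/3) = 608/27; P(5) = 4; P(7) = 32.
So the maximum is P(7) = 32.

32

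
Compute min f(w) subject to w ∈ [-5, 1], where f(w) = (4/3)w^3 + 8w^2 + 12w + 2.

-74/3

The derivative is 4w^2 + 16w + 12, which vanishes at w = -3 and w = -1.
Compare values at every candidate in [-5, 1]: f(-5) = -74/3,  f(-3) = 2,  f(-1) = -10/3,  f(1) = 70/3.
The minimum over the interval is -74/3, attained at w = -5.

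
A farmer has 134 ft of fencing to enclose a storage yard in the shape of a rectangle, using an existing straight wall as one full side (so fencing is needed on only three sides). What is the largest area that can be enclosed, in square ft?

4489/2

Let the sides perpendicular to the wall have length x and the parallel side y, so 2x + y = 134 and the area is A = xy = x(134 − 2x).
A'(x) = 134 − 4x = 0 gives x = 67/2, and A''(x) = −4 < 0 confirms a maximum.
Then y = 134 − 2·67/2 = 67 and A = 4489/2.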